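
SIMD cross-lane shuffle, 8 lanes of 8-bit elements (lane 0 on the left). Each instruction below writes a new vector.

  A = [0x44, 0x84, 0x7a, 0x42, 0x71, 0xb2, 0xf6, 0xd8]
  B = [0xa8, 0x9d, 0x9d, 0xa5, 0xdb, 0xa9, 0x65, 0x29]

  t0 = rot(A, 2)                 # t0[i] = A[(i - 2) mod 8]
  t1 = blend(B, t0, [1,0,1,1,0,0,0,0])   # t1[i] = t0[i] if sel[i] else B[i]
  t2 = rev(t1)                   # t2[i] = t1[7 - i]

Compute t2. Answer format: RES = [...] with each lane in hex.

RES = [0x29, 0x65, 0xa9, 0xdb, 0x84, 0x44, 0x9d, 0xf6]

→ t0 |f6|d8|44|84|7a|42|71|b2|
→ t1 |f6|9d|44|84|db|a9|65|29|
→ t2 |29|65|a9|db|84|44|9d|f6|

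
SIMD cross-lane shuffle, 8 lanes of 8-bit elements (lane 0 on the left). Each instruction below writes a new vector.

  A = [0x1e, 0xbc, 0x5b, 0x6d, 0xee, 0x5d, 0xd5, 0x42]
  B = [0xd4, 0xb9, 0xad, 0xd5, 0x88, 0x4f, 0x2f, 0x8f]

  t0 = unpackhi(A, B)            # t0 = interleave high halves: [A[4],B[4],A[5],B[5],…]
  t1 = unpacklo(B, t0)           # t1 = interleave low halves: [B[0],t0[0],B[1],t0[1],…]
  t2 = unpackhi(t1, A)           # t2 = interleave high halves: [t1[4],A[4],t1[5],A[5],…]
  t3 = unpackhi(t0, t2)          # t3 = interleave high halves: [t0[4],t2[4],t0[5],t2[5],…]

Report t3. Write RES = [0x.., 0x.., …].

→ t0 |ee|88|5d|4f|d5|2f|42|8f|
→ t1 |d4|ee|b9|88|ad|5d|d5|4f|
→ t2 |ad|ee|5d|5d|d5|d5|4f|42|
→ t3 |d5|d5|2f|d5|42|4f|8f|42|

RES = [ 0xd5  0xd5  0x2f  0xd5  0x42  0x4f  0x8f  0x42 ]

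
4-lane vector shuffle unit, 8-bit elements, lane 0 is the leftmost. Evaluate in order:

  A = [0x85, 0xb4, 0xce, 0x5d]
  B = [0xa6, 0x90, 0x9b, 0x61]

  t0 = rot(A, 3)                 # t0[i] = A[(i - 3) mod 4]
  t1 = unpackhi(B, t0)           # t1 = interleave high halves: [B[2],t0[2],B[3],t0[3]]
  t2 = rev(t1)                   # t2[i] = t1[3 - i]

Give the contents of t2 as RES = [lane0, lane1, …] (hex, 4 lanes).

RES = [ 0x85  0x61  0x5d  0x9b ]

t0 = [0xb4, 0xce, 0x5d, 0x85]
t1 = [0x9b, 0x5d, 0x61, 0x85]
t2 = [0x85, 0x61, 0x5d, 0x9b]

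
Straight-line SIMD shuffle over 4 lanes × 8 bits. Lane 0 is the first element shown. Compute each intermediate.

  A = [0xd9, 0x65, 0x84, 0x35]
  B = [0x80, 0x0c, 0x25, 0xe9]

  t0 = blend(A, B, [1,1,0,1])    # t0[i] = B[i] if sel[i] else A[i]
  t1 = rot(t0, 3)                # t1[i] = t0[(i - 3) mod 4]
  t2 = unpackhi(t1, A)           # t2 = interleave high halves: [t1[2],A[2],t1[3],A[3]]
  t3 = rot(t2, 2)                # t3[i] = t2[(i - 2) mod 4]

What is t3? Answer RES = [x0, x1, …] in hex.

  t0: 80 0c 84 e9
  t1: 0c 84 e9 80
  t2: e9 84 80 35
  t3: 80 35 e9 84

RES = [ 0x80  0x35  0xe9  0x84 ]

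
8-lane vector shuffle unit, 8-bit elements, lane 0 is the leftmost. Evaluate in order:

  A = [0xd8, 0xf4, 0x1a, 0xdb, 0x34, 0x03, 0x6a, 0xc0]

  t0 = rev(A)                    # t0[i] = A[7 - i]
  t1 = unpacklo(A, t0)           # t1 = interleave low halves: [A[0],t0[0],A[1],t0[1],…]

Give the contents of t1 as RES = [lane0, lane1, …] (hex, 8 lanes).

t0 = [0xc0, 0x6a, 0x03, 0x34, 0xdb, 0x1a, 0xf4, 0xd8]
t1 = [0xd8, 0xc0, 0xf4, 0x6a, 0x1a, 0x03, 0xdb, 0x34]

RES = [ 0xd8  0xc0  0xf4  0x6a  0x1a  0x03  0xdb  0x34 ]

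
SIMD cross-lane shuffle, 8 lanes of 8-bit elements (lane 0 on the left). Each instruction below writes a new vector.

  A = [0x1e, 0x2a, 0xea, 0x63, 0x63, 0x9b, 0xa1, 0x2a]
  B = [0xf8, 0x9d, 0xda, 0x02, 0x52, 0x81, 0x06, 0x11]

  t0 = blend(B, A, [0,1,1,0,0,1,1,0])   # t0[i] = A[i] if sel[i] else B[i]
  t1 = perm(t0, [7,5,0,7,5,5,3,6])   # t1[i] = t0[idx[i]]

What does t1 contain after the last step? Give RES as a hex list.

  t0: f8 2a ea 02 52 9b a1 11
  t1: 11 9b f8 11 9b 9b 02 a1

RES = [0x11, 0x9b, 0xf8, 0x11, 0x9b, 0x9b, 0x02, 0xa1]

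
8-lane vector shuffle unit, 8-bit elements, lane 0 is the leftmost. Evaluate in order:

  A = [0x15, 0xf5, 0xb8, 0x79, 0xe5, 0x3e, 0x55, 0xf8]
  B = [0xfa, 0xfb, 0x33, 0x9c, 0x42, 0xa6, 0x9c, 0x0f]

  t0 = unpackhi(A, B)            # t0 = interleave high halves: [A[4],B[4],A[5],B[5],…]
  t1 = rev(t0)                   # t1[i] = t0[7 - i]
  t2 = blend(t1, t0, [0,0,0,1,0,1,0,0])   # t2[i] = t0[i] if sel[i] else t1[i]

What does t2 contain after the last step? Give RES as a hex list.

RES = [ 0x0f  0xf8  0x9c  0xa6  0xa6  0x9c  0x42  0xe5 ]

  t0: e5 42 3e a6 55 9c f8 0f
  t1: 0f f8 9c 55 a6 3e 42 e5
  t2: 0f f8 9c a6 a6 9c 42 e5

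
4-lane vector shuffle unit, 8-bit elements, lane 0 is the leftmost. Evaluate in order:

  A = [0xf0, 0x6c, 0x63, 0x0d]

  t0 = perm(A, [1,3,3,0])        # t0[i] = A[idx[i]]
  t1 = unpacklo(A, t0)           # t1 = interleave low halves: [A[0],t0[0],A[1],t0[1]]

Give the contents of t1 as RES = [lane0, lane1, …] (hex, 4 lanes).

t0 = [0x6c, 0x0d, 0x0d, 0xf0]
t1 = [0xf0, 0x6c, 0x6c, 0x0d]

RES = [ 0xf0  0x6c  0x6c  0x0d ]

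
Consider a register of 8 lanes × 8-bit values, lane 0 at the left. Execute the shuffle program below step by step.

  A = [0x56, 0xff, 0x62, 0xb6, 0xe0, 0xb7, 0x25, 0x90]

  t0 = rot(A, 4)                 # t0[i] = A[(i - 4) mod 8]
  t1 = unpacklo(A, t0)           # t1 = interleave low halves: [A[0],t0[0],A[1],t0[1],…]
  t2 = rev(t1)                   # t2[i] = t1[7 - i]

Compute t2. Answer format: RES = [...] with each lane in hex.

RES = [0x90, 0xb6, 0x25, 0x62, 0xb7, 0xff, 0xe0, 0x56]

→ t0 |e0|b7|25|90|56|ff|62|b6|
→ t1 |56|e0|ff|b7|62|25|b6|90|
→ t2 |90|b6|25|62|b7|ff|e0|56|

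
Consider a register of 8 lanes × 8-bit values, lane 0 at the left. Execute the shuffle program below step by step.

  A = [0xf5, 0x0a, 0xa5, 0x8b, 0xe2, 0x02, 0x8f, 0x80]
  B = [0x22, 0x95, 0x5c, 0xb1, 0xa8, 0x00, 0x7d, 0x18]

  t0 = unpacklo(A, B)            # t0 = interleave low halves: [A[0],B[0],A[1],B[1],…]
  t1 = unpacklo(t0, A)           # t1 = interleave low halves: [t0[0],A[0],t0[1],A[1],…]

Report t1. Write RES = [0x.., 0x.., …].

RES = [ 0xf5  0xf5  0x22  0x0a  0x0a  0xa5  0x95  0x8b ]

→ t0 |f5|22|0a|95|a5|5c|8b|b1|
→ t1 |f5|f5|22|0a|0a|a5|95|8b|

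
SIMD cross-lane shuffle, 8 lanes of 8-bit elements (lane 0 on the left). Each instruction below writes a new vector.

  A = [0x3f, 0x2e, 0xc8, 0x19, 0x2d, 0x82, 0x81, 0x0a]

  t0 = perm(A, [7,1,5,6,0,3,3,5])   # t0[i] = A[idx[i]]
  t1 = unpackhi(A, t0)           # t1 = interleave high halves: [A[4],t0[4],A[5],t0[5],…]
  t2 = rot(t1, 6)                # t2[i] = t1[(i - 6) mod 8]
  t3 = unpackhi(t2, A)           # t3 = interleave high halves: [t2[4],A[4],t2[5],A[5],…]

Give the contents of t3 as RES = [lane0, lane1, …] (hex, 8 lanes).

→ t0 |0a|2e|82|81|3f|19|19|82|
→ t1 |2d|3f|82|19|81|19|0a|82|
→ t2 |82|19|81|19|0a|82|2d|3f|
→ t3 |0a|2d|82|82|2d|81|3f|0a|

RES = [ 0x0a  0x2d  0x82  0x82  0x2d  0x81  0x3f  0x0a ]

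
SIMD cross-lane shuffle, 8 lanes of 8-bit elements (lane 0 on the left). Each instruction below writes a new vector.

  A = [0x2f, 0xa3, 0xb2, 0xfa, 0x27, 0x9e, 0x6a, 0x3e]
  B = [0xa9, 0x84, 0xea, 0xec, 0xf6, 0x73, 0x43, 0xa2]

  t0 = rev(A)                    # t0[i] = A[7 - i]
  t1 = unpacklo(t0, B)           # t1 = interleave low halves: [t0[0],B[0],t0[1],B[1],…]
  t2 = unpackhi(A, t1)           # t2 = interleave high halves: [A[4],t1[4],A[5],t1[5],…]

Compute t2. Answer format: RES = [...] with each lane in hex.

  t0: 3e 6a 9e 27 fa b2 a3 2f
  t1: 3e a9 6a 84 9e ea 27 ec
  t2: 27 9e 9e ea 6a 27 3e ec

RES = [0x27, 0x9e, 0x9e, 0xea, 0x6a, 0x27, 0x3e, 0xec]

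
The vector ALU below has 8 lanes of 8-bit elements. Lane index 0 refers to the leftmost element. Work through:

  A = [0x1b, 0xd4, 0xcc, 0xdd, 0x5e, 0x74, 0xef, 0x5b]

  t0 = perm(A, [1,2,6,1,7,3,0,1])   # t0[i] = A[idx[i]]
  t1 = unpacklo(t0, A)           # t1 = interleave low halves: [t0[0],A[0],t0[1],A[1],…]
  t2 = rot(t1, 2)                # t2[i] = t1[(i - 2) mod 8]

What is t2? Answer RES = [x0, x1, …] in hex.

→ t0 |d4|cc|ef|d4|5b|dd|1b|d4|
→ t1 |d4|1b|cc|d4|ef|cc|d4|dd|
→ t2 |d4|dd|d4|1b|cc|d4|ef|cc|

RES = [0xd4, 0xdd, 0xd4, 0x1b, 0xcc, 0xd4, 0xef, 0xcc]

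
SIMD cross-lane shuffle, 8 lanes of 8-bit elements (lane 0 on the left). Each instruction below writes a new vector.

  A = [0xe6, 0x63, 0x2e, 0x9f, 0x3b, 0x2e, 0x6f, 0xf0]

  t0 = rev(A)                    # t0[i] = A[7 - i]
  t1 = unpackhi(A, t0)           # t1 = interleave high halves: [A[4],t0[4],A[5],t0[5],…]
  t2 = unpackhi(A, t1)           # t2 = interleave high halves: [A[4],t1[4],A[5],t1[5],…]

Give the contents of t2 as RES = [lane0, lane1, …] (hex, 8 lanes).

  t0: f0 6f 2e 3b 9f 2e 63 e6
  t1: 3b 9f 2e 2e 6f 63 f0 e6
  t2: 3b 6f 2e 63 6f f0 f0 e6

RES = [0x3b, 0x6f, 0x2e, 0x63, 0x6f, 0xf0, 0xf0, 0xe6]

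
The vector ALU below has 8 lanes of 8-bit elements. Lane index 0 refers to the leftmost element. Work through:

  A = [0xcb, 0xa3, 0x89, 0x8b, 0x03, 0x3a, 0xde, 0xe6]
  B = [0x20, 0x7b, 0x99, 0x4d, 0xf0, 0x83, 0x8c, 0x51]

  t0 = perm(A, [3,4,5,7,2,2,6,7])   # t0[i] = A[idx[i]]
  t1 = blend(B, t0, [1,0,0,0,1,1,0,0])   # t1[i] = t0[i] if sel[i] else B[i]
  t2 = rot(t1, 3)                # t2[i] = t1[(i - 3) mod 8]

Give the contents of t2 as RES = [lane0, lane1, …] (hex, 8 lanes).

  t0: 8b 03 3a e6 89 89 de e6
  t1: 8b 7b 99 4d 89 89 8c 51
  t2: 89 8c 51 8b 7b 99 4d 89

RES = [0x89, 0x8c, 0x51, 0x8b, 0x7b, 0x99, 0x4d, 0x89]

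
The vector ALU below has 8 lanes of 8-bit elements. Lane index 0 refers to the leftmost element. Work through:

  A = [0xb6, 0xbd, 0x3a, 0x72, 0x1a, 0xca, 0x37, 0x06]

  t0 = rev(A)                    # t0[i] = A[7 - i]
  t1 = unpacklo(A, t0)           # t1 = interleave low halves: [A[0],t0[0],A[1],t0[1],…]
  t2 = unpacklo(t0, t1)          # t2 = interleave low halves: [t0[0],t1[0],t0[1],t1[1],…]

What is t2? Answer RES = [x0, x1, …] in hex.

t0 = [0x06, 0x37, 0xca, 0x1a, 0x72, 0x3a, 0xbd, 0xb6]
t1 = [0xb6, 0x06, 0xbd, 0x37, 0x3a, 0xca, 0x72, 0x1a]
t2 = [0x06, 0xb6, 0x37, 0x06, 0xca, 0xbd, 0x1a, 0x37]

RES = [ 0x06  0xb6  0x37  0x06  0xca  0xbd  0x1a  0x37 ]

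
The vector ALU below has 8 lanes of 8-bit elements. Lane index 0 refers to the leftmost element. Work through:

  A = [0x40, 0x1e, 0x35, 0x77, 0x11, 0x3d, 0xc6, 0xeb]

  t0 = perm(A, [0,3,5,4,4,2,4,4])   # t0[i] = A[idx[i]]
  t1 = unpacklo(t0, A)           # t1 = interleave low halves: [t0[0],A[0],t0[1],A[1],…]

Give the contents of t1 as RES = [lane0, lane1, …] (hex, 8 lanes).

RES = [0x40, 0x40, 0x77, 0x1e, 0x3d, 0x35, 0x11, 0x77]

→ t0 |40|77|3d|11|11|35|11|11|
→ t1 |40|40|77|1e|3d|35|11|77|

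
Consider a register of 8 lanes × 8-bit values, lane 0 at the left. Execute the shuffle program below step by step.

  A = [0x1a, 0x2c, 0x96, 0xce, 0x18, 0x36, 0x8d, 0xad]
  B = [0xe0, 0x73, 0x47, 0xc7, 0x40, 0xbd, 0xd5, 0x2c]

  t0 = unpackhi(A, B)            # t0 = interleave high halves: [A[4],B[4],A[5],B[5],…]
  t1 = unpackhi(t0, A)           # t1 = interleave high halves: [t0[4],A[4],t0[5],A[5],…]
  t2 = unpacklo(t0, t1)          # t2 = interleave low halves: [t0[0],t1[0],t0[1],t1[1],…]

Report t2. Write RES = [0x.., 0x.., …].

→ t0 |18|40|36|bd|8d|d5|ad|2c|
→ t1 |8d|18|d5|36|ad|8d|2c|ad|
→ t2 |18|8d|40|18|36|d5|bd|36|

RES = [ 0x18  0x8d  0x40  0x18  0x36  0xd5  0xbd  0x36 ]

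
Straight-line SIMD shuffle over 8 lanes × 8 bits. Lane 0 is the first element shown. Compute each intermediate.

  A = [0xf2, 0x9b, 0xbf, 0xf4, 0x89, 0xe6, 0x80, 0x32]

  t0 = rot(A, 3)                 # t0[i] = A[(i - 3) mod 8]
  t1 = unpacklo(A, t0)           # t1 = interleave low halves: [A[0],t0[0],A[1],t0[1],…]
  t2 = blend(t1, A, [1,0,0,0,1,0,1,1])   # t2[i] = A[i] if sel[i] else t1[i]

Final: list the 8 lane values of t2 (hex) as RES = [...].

→ t0 |e6|80|32|f2|9b|bf|f4|89|
→ t1 |f2|e6|9b|80|bf|32|f4|f2|
→ t2 |f2|e6|9b|80|89|32|80|32|

RES = [0xf2, 0xe6, 0x9b, 0x80, 0x89, 0x32, 0x80, 0x32]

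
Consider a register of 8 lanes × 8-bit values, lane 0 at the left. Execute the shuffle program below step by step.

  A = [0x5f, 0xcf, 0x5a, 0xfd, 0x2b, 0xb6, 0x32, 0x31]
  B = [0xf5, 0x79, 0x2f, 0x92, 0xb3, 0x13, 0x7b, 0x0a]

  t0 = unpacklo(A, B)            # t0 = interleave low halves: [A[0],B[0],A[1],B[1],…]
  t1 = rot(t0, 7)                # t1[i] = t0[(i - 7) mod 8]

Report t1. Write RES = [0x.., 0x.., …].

t0 = [0x5f, 0xf5, 0xcf, 0x79, 0x5a, 0x2f, 0xfd, 0x92]
t1 = [0xf5, 0xcf, 0x79, 0x5a, 0x2f, 0xfd, 0x92, 0x5f]

RES = [ 0xf5  0xcf  0x79  0x5a  0x2f  0xfd  0x92  0x5f ]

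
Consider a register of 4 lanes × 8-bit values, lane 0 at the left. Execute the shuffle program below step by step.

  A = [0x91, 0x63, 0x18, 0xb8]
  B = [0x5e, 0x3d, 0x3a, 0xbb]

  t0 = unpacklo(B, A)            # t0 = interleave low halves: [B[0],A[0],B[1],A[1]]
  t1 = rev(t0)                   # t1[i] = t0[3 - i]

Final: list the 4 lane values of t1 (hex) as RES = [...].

t0 = [0x5e, 0x91, 0x3d, 0x63]
t1 = [0x63, 0x3d, 0x91, 0x5e]

RES = [0x63, 0x3d, 0x91, 0x5e]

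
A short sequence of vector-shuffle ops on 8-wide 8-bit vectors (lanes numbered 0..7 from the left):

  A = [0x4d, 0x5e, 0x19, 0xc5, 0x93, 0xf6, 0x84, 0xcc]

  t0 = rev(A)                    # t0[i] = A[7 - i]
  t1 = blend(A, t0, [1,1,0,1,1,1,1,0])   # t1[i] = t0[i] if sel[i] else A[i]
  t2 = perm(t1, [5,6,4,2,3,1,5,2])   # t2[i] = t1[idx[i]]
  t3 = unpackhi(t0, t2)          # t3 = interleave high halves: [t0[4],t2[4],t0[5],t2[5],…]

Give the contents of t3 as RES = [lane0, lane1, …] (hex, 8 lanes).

  t0: cc 84 f6 93 c5 19 5e 4d
  t1: cc 84 19 93 c5 19 5e cc
  t2: 19 5e c5 19 93 84 19 19
  t3: c5 93 19 84 5e 19 4d 19

RES = [0xc5, 0x93, 0x19, 0x84, 0x5e, 0x19, 0x4d, 0x19]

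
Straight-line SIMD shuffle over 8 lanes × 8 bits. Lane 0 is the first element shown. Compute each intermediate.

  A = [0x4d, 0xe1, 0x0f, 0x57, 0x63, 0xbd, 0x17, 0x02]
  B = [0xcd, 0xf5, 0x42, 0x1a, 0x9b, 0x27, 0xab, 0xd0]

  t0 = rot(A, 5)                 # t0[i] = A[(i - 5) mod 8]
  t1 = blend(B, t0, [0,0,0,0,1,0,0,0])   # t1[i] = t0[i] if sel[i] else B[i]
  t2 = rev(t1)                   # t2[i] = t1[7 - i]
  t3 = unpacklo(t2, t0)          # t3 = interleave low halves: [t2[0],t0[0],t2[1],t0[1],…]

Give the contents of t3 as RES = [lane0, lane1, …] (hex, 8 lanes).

RES = [0xd0, 0x57, 0xab, 0x63, 0x27, 0xbd, 0x02, 0x17]

t0 = [0x57, 0x63, 0xbd, 0x17, 0x02, 0x4d, 0xe1, 0x0f]
t1 = [0xcd, 0xf5, 0x42, 0x1a, 0x02, 0x27, 0xab, 0xd0]
t2 = [0xd0, 0xab, 0x27, 0x02, 0x1a, 0x42, 0xf5, 0xcd]
t3 = [0xd0, 0x57, 0xab, 0x63, 0x27, 0xbd, 0x02, 0x17]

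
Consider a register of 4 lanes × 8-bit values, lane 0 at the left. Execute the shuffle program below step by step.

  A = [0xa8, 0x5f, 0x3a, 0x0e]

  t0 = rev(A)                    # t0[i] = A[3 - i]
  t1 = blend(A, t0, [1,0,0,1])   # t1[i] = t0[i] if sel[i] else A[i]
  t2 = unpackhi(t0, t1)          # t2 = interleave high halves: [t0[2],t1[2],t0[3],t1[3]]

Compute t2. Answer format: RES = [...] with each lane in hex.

RES = [ 0x5f  0x3a  0xa8  0xa8 ]

→ t0 |0e|3a|5f|a8|
→ t1 |0e|5f|3a|a8|
→ t2 |5f|3a|a8|a8|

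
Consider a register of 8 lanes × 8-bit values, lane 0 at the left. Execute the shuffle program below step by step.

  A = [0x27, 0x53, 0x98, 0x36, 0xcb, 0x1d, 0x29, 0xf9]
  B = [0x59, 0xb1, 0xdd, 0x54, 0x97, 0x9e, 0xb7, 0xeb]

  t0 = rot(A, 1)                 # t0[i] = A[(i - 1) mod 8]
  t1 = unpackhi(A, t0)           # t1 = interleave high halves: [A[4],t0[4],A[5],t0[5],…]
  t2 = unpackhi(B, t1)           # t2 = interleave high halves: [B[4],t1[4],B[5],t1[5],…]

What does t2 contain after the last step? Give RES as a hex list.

t0 = [0xf9, 0x27, 0x53, 0x98, 0x36, 0xcb, 0x1d, 0x29]
t1 = [0xcb, 0x36, 0x1d, 0xcb, 0x29, 0x1d, 0xf9, 0x29]
t2 = [0x97, 0x29, 0x9e, 0x1d, 0xb7, 0xf9, 0xeb, 0x29]

RES = [ 0x97  0x29  0x9e  0x1d  0xb7  0xf9  0xeb  0x29 ]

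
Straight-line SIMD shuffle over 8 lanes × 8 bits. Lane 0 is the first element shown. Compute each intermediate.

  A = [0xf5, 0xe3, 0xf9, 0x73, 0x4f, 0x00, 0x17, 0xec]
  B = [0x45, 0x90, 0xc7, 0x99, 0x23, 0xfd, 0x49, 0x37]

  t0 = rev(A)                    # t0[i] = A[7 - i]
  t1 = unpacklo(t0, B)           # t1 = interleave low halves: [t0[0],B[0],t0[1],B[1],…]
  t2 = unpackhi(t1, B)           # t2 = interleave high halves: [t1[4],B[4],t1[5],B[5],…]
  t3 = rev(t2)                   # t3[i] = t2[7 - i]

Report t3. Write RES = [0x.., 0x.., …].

→ t0 |ec|17|00|4f|73|f9|e3|f5|
→ t1 |ec|45|17|90|00|c7|4f|99|
→ t2 |00|23|c7|fd|4f|49|99|37|
→ t3 |37|99|49|4f|fd|c7|23|00|

RES = [0x37, 0x99, 0x49, 0x4f, 0xfd, 0xc7, 0x23, 0x00]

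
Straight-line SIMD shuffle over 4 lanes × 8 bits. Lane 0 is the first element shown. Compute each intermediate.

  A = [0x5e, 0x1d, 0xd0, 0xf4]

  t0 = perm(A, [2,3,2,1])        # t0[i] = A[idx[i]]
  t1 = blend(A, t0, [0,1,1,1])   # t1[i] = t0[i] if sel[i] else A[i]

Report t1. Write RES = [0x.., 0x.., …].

  t0: d0 f4 d0 1d
  t1: 5e f4 d0 1d

RES = [ 0x5e  0xf4  0xd0  0x1d ]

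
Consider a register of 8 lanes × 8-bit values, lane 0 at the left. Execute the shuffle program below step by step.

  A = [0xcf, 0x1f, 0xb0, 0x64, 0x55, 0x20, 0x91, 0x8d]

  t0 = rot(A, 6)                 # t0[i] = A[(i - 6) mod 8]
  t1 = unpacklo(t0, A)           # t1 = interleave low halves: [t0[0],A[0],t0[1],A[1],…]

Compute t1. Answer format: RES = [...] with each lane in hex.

RES = [ 0xb0  0xcf  0x64  0x1f  0x55  0xb0  0x20  0x64 ]

  t0: b0 64 55 20 91 8d cf 1f
  t1: b0 cf 64 1f 55 b0 20 64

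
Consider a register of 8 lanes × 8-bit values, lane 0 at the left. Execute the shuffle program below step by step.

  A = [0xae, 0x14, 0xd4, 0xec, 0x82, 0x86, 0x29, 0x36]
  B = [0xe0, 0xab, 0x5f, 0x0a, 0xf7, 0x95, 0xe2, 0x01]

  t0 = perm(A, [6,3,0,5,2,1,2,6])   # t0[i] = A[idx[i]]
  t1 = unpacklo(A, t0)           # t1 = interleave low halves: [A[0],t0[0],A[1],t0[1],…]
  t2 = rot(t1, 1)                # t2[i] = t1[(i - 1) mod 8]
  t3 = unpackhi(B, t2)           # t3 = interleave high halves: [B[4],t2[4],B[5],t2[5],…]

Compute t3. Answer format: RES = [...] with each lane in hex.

RES = [0xf7, 0xec, 0x95, 0xd4, 0xe2, 0xae, 0x01, 0xec]

  t0: 29 ec ae 86 d4 14 d4 29
  t1: ae 29 14 ec d4 ae ec 86
  t2: 86 ae 29 14 ec d4 ae ec
  t3: f7 ec 95 d4 e2 ae 01 ec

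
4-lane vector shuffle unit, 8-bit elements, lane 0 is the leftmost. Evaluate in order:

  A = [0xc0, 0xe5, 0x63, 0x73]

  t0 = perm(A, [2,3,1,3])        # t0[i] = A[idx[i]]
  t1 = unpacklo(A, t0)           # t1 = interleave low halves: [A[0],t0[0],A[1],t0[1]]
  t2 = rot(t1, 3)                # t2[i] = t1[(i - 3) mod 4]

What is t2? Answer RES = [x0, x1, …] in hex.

t0 = [0x63, 0x73, 0xe5, 0x73]
t1 = [0xc0, 0x63, 0xe5, 0x73]
t2 = [0x63, 0xe5, 0x73, 0xc0]

RES = [ 0x63  0xe5  0x73  0xc0 ]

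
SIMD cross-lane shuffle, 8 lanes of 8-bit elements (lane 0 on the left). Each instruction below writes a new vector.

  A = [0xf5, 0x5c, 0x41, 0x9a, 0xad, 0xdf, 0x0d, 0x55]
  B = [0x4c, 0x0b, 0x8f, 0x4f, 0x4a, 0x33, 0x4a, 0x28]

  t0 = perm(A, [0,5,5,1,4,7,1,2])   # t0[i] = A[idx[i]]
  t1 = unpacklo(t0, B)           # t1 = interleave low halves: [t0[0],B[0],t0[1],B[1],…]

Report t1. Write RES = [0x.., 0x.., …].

RES = [0xf5, 0x4c, 0xdf, 0x0b, 0xdf, 0x8f, 0x5c, 0x4f]

→ t0 |f5|df|df|5c|ad|55|5c|41|
→ t1 |f5|4c|df|0b|df|8f|5c|4f|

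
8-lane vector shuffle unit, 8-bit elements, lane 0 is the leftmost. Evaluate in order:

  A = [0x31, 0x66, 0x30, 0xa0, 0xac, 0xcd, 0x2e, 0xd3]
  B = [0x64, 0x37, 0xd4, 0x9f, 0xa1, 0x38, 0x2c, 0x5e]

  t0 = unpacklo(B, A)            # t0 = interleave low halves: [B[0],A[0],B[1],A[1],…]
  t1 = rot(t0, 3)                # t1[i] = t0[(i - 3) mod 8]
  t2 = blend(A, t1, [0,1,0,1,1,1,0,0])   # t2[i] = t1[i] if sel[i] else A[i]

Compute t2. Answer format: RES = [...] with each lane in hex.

RES = [0x31, 0x9f, 0x30, 0x64, 0x31, 0x37, 0x2e, 0xd3]

  t0: 64 31 37 66 d4 30 9f a0
  t1: 30 9f a0 64 31 37 66 d4
  t2: 31 9f 30 64 31 37 2e d3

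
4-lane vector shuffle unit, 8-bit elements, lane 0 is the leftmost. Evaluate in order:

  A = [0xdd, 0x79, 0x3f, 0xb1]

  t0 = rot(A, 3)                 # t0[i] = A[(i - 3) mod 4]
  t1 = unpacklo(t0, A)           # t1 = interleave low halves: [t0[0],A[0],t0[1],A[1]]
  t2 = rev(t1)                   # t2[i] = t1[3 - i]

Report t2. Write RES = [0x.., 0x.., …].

t0 = [0x79, 0x3f, 0xb1, 0xdd]
t1 = [0x79, 0xdd, 0x3f, 0x79]
t2 = [0x79, 0x3f, 0xdd, 0x79]

RES = [0x79, 0x3f, 0xdd, 0x79]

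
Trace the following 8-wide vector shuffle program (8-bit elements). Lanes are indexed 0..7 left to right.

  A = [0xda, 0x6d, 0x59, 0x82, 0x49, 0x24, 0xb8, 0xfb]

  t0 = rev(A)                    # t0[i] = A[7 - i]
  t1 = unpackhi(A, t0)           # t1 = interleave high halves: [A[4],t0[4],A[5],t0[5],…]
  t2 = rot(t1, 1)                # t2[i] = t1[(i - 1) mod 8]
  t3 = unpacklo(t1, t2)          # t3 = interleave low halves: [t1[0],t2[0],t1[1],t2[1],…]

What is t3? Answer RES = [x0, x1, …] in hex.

→ t0 |fb|b8|24|49|82|59|6d|da|
→ t1 |49|82|24|59|b8|6d|fb|da|
→ t2 |da|49|82|24|59|b8|6d|fb|
→ t3 |49|da|82|49|24|82|59|24|

RES = [ 0x49  0xda  0x82  0x49  0x24  0x82  0x59  0x24 ]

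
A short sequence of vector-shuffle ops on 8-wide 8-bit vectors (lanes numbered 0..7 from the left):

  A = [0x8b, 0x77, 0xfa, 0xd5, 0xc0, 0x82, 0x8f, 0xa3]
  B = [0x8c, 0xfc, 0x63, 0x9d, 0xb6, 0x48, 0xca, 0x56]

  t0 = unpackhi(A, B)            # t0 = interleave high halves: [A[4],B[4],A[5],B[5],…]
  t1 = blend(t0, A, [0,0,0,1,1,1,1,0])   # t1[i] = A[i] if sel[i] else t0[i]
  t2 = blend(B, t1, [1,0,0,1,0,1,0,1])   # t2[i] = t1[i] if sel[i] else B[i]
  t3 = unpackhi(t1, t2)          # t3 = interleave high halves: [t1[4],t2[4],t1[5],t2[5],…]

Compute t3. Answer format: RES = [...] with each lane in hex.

RES = [0xc0, 0xb6, 0x82, 0x82, 0x8f, 0xca, 0x56, 0x56]

t0 = [0xc0, 0xb6, 0x82, 0x48, 0x8f, 0xca, 0xa3, 0x56]
t1 = [0xc0, 0xb6, 0x82, 0xd5, 0xc0, 0x82, 0x8f, 0x56]
t2 = [0xc0, 0xfc, 0x63, 0xd5, 0xb6, 0x82, 0xca, 0x56]
t3 = [0xc0, 0xb6, 0x82, 0x82, 0x8f, 0xca, 0x56, 0x56]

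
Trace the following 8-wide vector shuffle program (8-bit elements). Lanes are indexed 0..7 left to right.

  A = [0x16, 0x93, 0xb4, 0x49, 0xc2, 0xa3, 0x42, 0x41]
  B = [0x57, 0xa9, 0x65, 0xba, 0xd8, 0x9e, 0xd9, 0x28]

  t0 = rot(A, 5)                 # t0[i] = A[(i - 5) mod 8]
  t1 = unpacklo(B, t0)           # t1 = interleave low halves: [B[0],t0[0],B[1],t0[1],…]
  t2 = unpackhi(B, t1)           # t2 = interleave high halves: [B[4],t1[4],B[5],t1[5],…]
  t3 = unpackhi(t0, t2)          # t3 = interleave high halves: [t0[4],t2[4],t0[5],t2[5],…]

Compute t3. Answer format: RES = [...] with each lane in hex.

t0 = [0x49, 0xc2, 0xa3, 0x42, 0x41, 0x16, 0x93, 0xb4]
t1 = [0x57, 0x49, 0xa9, 0xc2, 0x65, 0xa3, 0xba, 0x42]
t2 = [0xd8, 0x65, 0x9e, 0xa3, 0xd9, 0xba, 0x28, 0x42]
t3 = [0x41, 0xd9, 0x16, 0xba, 0x93, 0x28, 0xb4, 0x42]

RES = [0x41, 0xd9, 0x16, 0xba, 0x93, 0x28, 0xb4, 0x42]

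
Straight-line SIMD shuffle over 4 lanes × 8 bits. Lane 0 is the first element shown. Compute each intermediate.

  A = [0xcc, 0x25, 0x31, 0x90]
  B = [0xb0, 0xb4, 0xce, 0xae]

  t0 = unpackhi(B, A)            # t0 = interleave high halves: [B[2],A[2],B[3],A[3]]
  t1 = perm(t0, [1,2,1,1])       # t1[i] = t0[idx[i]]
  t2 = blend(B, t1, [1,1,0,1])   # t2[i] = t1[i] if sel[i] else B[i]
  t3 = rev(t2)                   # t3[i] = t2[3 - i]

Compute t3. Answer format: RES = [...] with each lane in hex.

→ t0 |ce|31|ae|90|
→ t1 |31|ae|31|31|
→ t2 |31|ae|ce|31|
→ t3 |31|ce|ae|31|

RES = [0x31, 0xce, 0xae, 0x31]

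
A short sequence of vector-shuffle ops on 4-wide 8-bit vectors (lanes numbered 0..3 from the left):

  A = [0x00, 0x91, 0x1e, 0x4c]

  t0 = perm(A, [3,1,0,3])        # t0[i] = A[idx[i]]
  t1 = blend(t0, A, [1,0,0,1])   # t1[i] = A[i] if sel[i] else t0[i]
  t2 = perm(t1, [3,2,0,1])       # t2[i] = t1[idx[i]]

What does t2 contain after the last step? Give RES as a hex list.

  t0: 4c 91 00 4c
  t1: 00 91 00 4c
  t2: 4c 00 00 91

RES = [ 0x4c  0x00  0x00  0x91 ]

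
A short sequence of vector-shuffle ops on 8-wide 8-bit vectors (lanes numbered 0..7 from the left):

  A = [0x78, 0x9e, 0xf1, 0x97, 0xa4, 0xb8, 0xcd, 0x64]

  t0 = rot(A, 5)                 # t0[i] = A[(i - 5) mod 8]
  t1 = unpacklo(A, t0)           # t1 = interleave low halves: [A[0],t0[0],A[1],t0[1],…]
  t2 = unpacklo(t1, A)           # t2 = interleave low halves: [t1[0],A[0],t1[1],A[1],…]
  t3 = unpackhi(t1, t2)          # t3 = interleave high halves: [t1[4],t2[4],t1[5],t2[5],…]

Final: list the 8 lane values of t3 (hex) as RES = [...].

RES = [ 0xf1  0x9e  0xb8  0xf1  0x97  0xa4  0xcd  0x97 ]

→ t0 |97|a4|b8|cd|64|78|9e|f1|
→ t1 |78|97|9e|a4|f1|b8|97|cd|
→ t2 |78|78|97|9e|9e|f1|a4|97|
→ t3 |f1|9e|b8|f1|97|a4|cd|97|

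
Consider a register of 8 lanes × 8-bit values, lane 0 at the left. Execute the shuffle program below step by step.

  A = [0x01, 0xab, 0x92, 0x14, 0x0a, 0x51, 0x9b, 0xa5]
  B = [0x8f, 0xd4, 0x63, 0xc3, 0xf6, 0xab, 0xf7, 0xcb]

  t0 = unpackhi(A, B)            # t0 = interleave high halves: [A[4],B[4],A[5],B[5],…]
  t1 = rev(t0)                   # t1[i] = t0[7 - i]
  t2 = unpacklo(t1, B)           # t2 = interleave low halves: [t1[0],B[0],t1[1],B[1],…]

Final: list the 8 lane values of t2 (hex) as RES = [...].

RES = [0xcb, 0x8f, 0xa5, 0xd4, 0xf7, 0x63, 0x9b, 0xc3]

t0 = [0x0a, 0xf6, 0x51, 0xab, 0x9b, 0xf7, 0xa5, 0xcb]
t1 = [0xcb, 0xa5, 0xf7, 0x9b, 0xab, 0x51, 0xf6, 0x0a]
t2 = [0xcb, 0x8f, 0xa5, 0xd4, 0xf7, 0x63, 0x9b, 0xc3]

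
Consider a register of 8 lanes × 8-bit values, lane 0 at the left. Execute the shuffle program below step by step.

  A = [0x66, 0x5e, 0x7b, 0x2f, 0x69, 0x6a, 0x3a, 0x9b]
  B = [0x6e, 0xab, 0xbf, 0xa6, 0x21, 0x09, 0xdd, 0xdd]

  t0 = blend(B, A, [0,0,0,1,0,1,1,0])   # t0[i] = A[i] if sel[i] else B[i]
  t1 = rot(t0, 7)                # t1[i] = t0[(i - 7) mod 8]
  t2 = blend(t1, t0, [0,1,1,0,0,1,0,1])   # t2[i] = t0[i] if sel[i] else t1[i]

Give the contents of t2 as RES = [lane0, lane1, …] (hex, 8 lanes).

→ t0 |6e|ab|bf|2f|21|6a|3a|dd|
→ t1 |ab|bf|2f|21|6a|3a|dd|6e|
→ t2 |ab|ab|bf|21|6a|6a|dd|dd|

RES = [ 0xab  0xab  0xbf  0x21  0x6a  0x6a  0xdd  0xdd ]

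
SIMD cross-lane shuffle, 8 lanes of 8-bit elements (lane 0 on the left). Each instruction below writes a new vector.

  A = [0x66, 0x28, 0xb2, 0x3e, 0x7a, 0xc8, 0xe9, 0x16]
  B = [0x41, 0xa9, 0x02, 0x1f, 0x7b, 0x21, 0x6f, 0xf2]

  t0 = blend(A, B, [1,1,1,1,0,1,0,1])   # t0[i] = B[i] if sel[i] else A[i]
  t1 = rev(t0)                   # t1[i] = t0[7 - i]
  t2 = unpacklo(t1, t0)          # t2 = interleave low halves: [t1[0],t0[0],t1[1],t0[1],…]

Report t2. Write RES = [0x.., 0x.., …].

RES = [ 0xf2  0x41  0xe9  0xa9  0x21  0x02  0x7a  0x1f ]

→ t0 |41|a9|02|1f|7a|21|e9|f2|
→ t1 |f2|e9|21|7a|1f|02|a9|41|
→ t2 |f2|41|e9|a9|21|02|7a|1f|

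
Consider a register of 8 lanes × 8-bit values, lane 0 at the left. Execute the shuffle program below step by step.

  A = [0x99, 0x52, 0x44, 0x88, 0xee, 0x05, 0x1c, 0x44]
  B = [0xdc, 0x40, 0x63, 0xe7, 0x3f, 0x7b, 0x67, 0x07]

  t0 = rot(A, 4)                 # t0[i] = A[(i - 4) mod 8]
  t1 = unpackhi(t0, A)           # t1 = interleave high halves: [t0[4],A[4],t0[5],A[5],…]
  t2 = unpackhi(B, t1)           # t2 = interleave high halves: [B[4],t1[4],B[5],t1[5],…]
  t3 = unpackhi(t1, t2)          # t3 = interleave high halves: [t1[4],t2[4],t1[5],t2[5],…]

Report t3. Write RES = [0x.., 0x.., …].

RES = [0x44, 0x67, 0x1c, 0x88, 0x88, 0x07, 0x44, 0x44]

→ t0 |ee|05|1c|44|99|52|44|88|
→ t1 |99|ee|52|05|44|1c|88|44|
→ t2 |3f|44|7b|1c|67|88|07|44|
→ t3 |44|67|1c|88|88|07|44|44|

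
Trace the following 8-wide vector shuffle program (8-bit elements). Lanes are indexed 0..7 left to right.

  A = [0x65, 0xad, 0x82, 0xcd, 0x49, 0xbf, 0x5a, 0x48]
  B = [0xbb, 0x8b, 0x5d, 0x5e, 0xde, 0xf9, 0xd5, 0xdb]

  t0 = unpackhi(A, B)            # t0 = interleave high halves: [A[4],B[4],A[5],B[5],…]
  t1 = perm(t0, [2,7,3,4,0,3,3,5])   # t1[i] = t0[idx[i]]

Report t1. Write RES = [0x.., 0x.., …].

  t0: 49 de bf f9 5a d5 48 db
  t1: bf db f9 5a 49 f9 f9 d5

RES = [0xbf, 0xdb, 0xf9, 0x5a, 0x49, 0xf9, 0xf9, 0xd5]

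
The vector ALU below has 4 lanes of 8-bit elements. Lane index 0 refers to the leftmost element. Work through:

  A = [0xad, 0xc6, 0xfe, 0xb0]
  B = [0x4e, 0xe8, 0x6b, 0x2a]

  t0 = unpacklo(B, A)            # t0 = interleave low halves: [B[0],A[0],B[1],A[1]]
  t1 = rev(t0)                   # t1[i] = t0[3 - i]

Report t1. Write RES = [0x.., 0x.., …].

t0 = [0x4e, 0xad, 0xe8, 0xc6]
t1 = [0xc6, 0xe8, 0xad, 0x4e]

RES = [0xc6, 0xe8, 0xad, 0x4e]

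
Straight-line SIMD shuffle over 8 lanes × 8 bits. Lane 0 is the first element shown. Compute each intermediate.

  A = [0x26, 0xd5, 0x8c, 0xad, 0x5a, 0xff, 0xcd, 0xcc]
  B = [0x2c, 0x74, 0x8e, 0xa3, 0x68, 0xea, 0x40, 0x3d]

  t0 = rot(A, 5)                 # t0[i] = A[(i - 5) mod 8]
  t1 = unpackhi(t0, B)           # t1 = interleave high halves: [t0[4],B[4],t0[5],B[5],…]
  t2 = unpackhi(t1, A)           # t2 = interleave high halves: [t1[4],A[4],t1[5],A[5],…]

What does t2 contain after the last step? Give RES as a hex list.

RES = [ 0xd5  0x5a  0x40  0xff  0x8c  0xcd  0x3d  0xcc ]

  t0: ad 5a ff cd cc 26 d5 8c
  t1: cc 68 26 ea d5 40 8c 3d
  t2: d5 5a 40 ff 8c cd 3d cc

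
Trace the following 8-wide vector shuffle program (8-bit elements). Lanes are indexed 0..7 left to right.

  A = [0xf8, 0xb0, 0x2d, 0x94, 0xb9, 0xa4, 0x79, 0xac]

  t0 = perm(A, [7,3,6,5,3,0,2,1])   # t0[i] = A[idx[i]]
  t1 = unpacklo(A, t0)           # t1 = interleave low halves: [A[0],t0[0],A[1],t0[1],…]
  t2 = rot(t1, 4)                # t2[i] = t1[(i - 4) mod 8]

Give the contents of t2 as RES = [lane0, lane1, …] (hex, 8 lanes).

RES = [ 0x2d  0x79  0x94  0xa4  0xf8  0xac  0xb0  0x94 ]

→ t0 |ac|94|79|a4|94|f8|2d|b0|
→ t1 |f8|ac|b0|94|2d|79|94|a4|
→ t2 |2d|79|94|a4|f8|ac|b0|94|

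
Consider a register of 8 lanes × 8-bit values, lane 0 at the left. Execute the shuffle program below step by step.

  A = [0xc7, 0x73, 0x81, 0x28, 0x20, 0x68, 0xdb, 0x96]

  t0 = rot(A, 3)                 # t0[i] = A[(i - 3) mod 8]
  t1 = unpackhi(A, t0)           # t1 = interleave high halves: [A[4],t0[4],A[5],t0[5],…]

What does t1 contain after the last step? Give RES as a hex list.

RES = [ 0x20  0x73  0x68  0x81  0xdb  0x28  0x96  0x20 ]

t0 = [0x68, 0xdb, 0x96, 0xc7, 0x73, 0x81, 0x28, 0x20]
t1 = [0x20, 0x73, 0x68, 0x81, 0xdb, 0x28, 0x96, 0x20]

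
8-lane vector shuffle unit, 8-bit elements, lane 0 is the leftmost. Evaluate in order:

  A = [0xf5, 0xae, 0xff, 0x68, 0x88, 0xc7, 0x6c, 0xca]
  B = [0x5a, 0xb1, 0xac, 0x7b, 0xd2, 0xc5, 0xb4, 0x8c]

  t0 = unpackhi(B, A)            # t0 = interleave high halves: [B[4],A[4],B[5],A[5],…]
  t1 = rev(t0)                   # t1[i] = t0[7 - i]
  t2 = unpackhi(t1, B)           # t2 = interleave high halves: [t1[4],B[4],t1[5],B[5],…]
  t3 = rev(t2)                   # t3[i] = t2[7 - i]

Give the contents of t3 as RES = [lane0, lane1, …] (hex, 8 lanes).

→ t0 |d2|88|c5|c7|b4|6c|8c|ca|
→ t1 |ca|8c|6c|b4|c7|c5|88|d2|
→ t2 |c7|d2|c5|c5|88|b4|d2|8c|
→ t3 |8c|d2|b4|88|c5|c5|d2|c7|

RES = [0x8c, 0xd2, 0xb4, 0x88, 0xc5, 0xc5, 0xd2, 0xc7]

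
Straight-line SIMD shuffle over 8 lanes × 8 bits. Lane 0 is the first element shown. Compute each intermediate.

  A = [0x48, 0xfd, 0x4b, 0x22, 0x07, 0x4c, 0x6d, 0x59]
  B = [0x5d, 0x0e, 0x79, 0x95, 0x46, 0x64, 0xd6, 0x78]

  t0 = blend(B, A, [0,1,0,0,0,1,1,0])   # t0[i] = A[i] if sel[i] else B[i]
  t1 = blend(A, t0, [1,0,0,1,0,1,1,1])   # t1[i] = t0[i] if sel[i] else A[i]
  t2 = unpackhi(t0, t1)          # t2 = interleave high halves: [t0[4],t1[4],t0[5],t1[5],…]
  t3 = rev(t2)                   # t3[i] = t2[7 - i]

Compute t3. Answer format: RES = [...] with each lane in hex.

→ t0 |5d|fd|79|95|46|4c|6d|78|
→ t1 |5d|fd|4b|95|07|4c|6d|78|
→ t2 |46|07|4c|4c|6d|6d|78|78|
→ t3 |78|78|6d|6d|4c|4c|07|46|

RES = [0x78, 0x78, 0x6d, 0x6d, 0x4c, 0x4c, 0x07, 0x46]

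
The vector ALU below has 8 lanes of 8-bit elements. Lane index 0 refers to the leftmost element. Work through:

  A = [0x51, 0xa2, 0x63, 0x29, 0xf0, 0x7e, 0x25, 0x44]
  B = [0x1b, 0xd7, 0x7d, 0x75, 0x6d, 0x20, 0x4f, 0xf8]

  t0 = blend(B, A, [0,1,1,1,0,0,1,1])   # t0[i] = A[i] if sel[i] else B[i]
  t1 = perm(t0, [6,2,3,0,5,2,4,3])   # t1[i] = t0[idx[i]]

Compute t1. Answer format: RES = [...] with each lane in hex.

RES = [0x25, 0x63, 0x29, 0x1b, 0x20, 0x63, 0x6d, 0x29]

  t0: 1b a2 63 29 6d 20 25 44
  t1: 25 63 29 1b 20 63 6d 29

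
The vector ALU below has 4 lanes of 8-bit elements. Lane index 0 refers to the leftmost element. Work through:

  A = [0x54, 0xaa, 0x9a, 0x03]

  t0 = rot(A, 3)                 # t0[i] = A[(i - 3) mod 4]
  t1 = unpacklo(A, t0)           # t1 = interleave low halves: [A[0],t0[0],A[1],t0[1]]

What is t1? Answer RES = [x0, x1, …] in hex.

t0 = [0xaa, 0x9a, 0x03, 0x54]
t1 = [0x54, 0xaa, 0xaa, 0x9a]

RES = [0x54, 0xaa, 0xaa, 0x9a]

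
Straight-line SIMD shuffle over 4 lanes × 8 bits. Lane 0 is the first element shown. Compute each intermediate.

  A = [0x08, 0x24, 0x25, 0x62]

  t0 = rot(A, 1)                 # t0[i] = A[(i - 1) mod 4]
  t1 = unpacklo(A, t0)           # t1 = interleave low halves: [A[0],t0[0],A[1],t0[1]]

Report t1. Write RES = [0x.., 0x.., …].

t0 = [0x62, 0x08, 0x24, 0x25]
t1 = [0x08, 0x62, 0x24, 0x08]

RES = [0x08, 0x62, 0x24, 0x08]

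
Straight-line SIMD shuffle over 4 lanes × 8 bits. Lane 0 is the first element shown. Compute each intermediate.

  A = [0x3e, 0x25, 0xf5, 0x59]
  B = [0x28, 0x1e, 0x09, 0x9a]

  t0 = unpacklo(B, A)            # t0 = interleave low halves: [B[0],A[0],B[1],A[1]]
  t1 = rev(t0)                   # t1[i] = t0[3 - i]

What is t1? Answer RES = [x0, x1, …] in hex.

→ t0 |28|3e|1e|25|
→ t1 |25|1e|3e|28|

RES = [0x25, 0x1e, 0x3e, 0x28]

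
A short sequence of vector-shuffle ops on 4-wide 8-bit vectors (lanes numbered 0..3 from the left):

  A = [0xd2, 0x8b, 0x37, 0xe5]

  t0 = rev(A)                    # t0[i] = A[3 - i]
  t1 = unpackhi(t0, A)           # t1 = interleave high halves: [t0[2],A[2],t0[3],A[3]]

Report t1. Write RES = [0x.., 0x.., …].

RES = [0x8b, 0x37, 0xd2, 0xe5]

→ t0 |e5|37|8b|d2|
→ t1 |8b|37|d2|e5|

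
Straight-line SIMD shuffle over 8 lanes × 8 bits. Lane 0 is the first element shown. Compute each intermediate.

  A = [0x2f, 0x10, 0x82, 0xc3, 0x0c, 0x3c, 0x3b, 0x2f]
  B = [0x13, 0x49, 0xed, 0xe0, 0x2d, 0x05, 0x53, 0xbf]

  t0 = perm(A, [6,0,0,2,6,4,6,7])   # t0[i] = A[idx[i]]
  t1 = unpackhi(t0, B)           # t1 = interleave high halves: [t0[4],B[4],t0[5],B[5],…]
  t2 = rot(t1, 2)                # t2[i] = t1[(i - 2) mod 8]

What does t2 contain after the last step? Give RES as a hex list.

RES = [ 0x2f  0xbf  0x3b  0x2d  0x0c  0x05  0x3b  0x53 ]

  t0: 3b 2f 2f 82 3b 0c 3b 2f
  t1: 3b 2d 0c 05 3b 53 2f bf
  t2: 2f bf 3b 2d 0c 05 3b 53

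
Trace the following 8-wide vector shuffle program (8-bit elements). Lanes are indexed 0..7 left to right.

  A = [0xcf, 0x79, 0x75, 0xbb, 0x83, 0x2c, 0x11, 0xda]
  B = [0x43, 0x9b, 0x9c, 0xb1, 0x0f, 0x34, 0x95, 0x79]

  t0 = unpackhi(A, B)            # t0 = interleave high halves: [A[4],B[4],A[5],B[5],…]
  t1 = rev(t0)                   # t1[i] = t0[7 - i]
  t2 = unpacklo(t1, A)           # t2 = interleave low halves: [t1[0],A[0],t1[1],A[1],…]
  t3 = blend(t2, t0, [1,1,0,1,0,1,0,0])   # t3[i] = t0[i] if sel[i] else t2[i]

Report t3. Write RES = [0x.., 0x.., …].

RES = [ 0x83  0x0f  0xda  0x34  0x95  0x95  0x11  0xbb ]

t0 = [0x83, 0x0f, 0x2c, 0x34, 0x11, 0x95, 0xda, 0x79]
t1 = [0x79, 0xda, 0x95, 0x11, 0x34, 0x2c, 0x0f, 0x83]
t2 = [0x79, 0xcf, 0xda, 0x79, 0x95, 0x75, 0x11, 0xbb]
t3 = [0x83, 0x0f, 0xda, 0x34, 0x95, 0x95, 0x11, 0xbb]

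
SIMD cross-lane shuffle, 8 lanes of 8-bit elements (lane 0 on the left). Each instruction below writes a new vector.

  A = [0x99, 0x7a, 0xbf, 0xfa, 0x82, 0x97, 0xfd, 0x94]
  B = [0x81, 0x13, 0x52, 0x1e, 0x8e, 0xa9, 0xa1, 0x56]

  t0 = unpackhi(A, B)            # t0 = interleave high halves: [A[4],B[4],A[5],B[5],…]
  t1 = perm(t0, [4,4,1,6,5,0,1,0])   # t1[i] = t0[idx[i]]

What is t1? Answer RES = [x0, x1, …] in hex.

t0 = [0x82, 0x8e, 0x97, 0xa9, 0xfd, 0xa1, 0x94, 0x56]
t1 = [0xfd, 0xfd, 0x8e, 0x94, 0xa1, 0x82, 0x8e, 0x82]

RES = [ 0xfd  0xfd  0x8e  0x94  0xa1  0x82  0x8e  0x82 ]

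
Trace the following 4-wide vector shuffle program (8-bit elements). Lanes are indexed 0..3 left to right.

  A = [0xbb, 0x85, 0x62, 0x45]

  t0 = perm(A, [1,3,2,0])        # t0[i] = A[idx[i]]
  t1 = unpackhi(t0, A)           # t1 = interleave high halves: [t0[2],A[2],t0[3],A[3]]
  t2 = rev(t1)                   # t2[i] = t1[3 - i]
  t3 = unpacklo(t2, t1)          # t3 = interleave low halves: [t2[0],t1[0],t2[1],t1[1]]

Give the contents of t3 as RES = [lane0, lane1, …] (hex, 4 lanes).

RES = [ 0x45  0x62  0xbb  0x62 ]

t0 = [0x85, 0x45, 0x62, 0xbb]
t1 = [0x62, 0x62, 0xbb, 0x45]
t2 = [0x45, 0xbb, 0x62, 0x62]
t3 = [0x45, 0x62, 0xbb, 0x62]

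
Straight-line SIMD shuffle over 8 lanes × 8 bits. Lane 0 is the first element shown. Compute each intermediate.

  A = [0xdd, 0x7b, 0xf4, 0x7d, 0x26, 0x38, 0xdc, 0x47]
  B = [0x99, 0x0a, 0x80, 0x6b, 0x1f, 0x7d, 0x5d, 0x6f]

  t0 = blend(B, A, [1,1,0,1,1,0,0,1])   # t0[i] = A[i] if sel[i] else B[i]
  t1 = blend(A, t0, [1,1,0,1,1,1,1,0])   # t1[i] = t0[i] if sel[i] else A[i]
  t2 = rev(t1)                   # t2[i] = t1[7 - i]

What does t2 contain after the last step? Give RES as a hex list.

RES = [ 0x47  0x5d  0x7d  0x26  0x7d  0xf4  0x7b  0xdd ]

t0 = [0xdd, 0x7b, 0x80, 0x7d, 0x26, 0x7d, 0x5d, 0x47]
t1 = [0xdd, 0x7b, 0xf4, 0x7d, 0x26, 0x7d, 0x5d, 0x47]
t2 = [0x47, 0x5d, 0x7d, 0x26, 0x7d, 0xf4, 0x7b, 0xdd]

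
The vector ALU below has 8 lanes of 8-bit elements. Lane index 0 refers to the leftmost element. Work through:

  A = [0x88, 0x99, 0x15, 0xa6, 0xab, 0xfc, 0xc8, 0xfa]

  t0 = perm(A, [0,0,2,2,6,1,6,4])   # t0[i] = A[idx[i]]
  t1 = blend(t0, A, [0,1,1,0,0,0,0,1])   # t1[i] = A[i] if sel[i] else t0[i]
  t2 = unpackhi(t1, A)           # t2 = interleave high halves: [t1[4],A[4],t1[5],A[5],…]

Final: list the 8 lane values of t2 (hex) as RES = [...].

RES = [ 0xc8  0xab  0x99  0xfc  0xc8  0xc8  0xfa  0xfa ]

→ t0 |88|88|15|15|c8|99|c8|ab|
→ t1 |88|99|15|15|c8|99|c8|fa|
→ t2 |c8|ab|99|fc|c8|c8|fa|fa|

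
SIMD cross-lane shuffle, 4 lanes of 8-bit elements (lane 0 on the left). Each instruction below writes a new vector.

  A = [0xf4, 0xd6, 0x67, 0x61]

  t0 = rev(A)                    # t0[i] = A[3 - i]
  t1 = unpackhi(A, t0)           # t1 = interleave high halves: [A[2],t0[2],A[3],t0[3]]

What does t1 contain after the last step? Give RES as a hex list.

t0 = [0x61, 0x67, 0xd6, 0xf4]
t1 = [0x67, 0xd6, 0x61, 0xf4]

RES = [0x67, 0xd6, 0x61, 0xf4]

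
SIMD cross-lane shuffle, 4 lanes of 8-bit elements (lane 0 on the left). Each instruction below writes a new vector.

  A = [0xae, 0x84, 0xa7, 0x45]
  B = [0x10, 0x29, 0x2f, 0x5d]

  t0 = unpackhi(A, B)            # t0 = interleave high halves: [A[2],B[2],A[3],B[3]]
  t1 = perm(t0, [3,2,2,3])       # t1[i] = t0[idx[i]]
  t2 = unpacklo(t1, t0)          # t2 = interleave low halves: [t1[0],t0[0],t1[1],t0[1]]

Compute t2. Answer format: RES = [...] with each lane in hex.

  t0: a7 2f 45 5d
  t1: 5d 45 45 5d
  t2: 5d a7 45 2f

RES = [ 0x5d  0xa7  0x45  0x2f ]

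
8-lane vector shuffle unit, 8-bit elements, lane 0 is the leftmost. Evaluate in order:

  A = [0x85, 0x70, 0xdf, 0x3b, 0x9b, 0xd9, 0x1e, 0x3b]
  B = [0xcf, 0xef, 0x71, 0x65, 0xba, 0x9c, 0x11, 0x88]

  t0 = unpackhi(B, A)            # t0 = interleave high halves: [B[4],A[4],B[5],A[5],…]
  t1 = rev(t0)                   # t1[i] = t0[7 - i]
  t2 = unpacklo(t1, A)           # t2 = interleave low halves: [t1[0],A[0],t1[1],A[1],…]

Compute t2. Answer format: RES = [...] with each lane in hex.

→ t0 |ba|9b|9c|d9|11|1e|88|3b|
→ t1 |3b|88|1e|11|d9|9c|9b|ba|
→ t2 |3b|85|88|70|1e|df|11|3b|

RES = [0x3b, 0x85, 0x88, 0x70, 0x1e, 0xdf, 0x11, 0x3b]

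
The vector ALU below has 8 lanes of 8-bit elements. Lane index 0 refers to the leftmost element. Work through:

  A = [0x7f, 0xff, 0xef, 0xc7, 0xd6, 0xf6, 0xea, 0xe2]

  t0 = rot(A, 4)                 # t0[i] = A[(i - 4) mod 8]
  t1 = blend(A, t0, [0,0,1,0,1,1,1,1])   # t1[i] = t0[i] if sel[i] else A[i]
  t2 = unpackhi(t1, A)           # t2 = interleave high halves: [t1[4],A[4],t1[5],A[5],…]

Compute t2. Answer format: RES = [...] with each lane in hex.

t0 = [0xd6, 0xf6, 0xea, 0xe2, 0x7f, 0xff, 0xef, 0xc7]
t1 = [0x7f, 0xff, 0xea, 0xc7, 0x7f, 0xff, 0xef, 0xc7]
t2 = [0x7f, 0xd6, 0xff, 0xf6, 0xef, 0xea, 0xc7, 0xe2]

RES = [ 0x7f  0xd6  0xff  0xf6  0xef  0xea  0xc7  0xe2 ]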